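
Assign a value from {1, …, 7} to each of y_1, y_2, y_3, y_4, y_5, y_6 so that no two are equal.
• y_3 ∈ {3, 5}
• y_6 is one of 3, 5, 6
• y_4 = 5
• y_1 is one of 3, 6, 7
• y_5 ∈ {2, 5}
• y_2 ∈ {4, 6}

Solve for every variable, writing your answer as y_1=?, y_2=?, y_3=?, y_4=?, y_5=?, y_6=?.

y_1=7, y_2=4, y_3=3, y_4=5, y_5=2, y_6=6

y_4 has just one choice, so y_4 = 5. Remove 5 from y_3, y_5, y_6.
y_5 must be 2 (only option left).
y_3's domain is down to {3}, so y_3 = 3. Remove 3 from y_1, y_6.
y_6's domain is down to {6}, so y_6 = 6. Strike 6 from y_1, y_2.
That leaves y_1 = 7.
y_2 has just one choice, so y_2 = 4.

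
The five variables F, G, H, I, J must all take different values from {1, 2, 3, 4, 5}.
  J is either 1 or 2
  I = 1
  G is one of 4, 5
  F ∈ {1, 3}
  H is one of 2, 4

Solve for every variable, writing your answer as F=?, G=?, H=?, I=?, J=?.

F=3, G=5, H=4, I=1, J=2

I has just one choice, so I = 1. Strike 1 from F, J.
J's domain is down to {2}, so J = 2. Eliminate 2 elsewhere: H.
F's domain is down to {3}, so F = 3.
H's domain is down to {4}, so H = 4. Strike 4 from G.
G's domain is down to {5}, so G = 5.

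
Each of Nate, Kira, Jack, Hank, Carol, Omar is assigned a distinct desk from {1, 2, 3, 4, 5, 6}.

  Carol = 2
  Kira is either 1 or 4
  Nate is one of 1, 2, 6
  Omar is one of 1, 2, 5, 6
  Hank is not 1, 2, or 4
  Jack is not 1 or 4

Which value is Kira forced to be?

Carol's domain is down to {2}, so Carol = 2. Remove 2 from Nate, Jack, Omar.
The 5 still-open variables together cover exactly {1, 3, 4, 5, 6} — 5 values for 5 variables — and 4 appears only in Kira's list, so Kira = 4.

4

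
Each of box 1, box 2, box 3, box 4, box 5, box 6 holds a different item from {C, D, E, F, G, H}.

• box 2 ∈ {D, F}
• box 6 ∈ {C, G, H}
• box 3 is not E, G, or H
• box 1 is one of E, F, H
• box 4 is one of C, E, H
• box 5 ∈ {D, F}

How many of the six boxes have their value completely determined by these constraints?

2

The 6 variables draw from only 6 values {C, D, E, F, G, H}, so each is used; only box 6 can be G, hence box 6 = G.
The 2 variables box 2 and box 5 are confined to {D, F}, which locks those values in; drop them from box 1, box 3.
That leaves box 3 = C. Remove C from box 4.
Determined: box 3=C, box 6=G. The other boxes each still have more than one consistent value. That makes 2.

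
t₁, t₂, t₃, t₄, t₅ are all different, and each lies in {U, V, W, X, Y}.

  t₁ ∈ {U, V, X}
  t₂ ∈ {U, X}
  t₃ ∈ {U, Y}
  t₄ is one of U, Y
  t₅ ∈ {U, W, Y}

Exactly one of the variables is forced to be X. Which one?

Among the 5 variables, V fits only t₁ (and all 5 values in {U, V, W, X, Y} must be used), so t₁ = V.
Among the 4 still-open variables, W fits only t₅ (and all 4 values in {U, W, X, Y} must be used), so t₅ = W.
Among the 3 still-open variables, X fits only t₂ (and all 3 values in {U, X, Y} must be used), so t₂ = X.

t₂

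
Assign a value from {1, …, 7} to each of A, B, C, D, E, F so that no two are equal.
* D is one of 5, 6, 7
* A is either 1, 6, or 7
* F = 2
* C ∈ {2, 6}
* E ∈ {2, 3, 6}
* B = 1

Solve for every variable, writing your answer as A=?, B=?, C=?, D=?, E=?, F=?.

B's domain is down to {1}, so B = 1. So A can't be 1.
F must be 2 (only option left). Eliminate 2 elsewhere: C, E.
C must be 6 (only option left). Eliminate 6 elsewhere: A, D, E.
E's domain is down to {3}, so E = 3.
A has just one choice, so A = 7. So D can't be 7.
D's domain is down to {5}, so D = 5.

A=7, B=1, C=6, D=5, E=3, F=2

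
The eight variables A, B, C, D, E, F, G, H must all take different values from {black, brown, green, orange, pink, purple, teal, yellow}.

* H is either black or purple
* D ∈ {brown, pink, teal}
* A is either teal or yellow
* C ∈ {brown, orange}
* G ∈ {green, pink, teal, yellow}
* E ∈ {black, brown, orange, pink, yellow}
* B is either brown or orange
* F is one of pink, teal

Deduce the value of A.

The 8 variables together cover exactly {black, brown, green, orange, pink, purple, teal, yellow} — 8 values for 8 variables — and green appears only in G's list, so G = green.
Among the 7 still-open variables, purple fits only H (and all 7 values in {black, brown, orange, pink, purple, teal, yellow} must be used), so H = purple.
The 6 still-open variables draw from only 6 values {black, brown, orange, pink, teal, yellow}, so each is used; only E can be black, hence E = black.
The 5 still-open variables together cover exactly {brown, orange, pink, teal, yellow} — 5 values for 5 variables — and yellow appears only in A's list, so A = yellow.

yellow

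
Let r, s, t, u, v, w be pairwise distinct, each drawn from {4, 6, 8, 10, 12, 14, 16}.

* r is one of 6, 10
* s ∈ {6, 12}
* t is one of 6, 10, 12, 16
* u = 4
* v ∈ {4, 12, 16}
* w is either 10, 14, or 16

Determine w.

u's domain is down to {4}, so u = 4. Strike 4 from v.
The 5 still-open variables draw from only 5 values {6, 10, 12, 14, 16}, so each is used; only w can be 14, hence w = 14.

14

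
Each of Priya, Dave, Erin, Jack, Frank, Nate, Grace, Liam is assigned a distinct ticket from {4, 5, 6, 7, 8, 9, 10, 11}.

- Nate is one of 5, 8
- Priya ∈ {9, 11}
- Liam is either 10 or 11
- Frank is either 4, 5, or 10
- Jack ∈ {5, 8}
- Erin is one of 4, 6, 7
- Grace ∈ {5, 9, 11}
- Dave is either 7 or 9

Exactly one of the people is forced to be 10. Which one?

Among the 8 variables, 6 fits only Erin (and all 8 values in {4, 5, 6, 7, 8, 9, 10, 11} must be used), so Erin = 6.
Among the 7 still-open variables, 4 fits only Frank (and all 7 values in {4, 5, 7, 8, 9, 10, 11} must be used), so Frank = 4.
The 6 still-open variables draw from only 6 values {5, 7, 8, 9, 10, 11}, so each is used; only Dave can be 7, hence Dave = 7.
Among the 5 still-open variables, 10 fits only Liam (and all 5 values in {5, 8, 9, 10, 11} must be used), so Liam = 10.

Liam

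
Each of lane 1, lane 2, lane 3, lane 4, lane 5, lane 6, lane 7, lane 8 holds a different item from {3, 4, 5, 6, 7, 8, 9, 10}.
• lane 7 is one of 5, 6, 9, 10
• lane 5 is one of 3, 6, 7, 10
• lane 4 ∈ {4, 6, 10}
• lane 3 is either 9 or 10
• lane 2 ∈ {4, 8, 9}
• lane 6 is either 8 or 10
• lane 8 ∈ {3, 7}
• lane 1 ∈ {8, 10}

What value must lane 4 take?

The 8 variables draw from only 8 values {3, 4, 5, 6, 7, 8, 9, 10}, so each is used; only lane 7 can be 5, hence lane 7 = 5.
lane 1 and lane 6 share exactly the 2 values {8, 10}; by pigeonhole those values go to them, so strike 8, 10 from lane 2, lane 3, lane 4, lane 5.
That leaves lane 3 = 9. Strike 9 from lane 2.
lane 2 has just one choice, so lane 2 = 4. So lane 4 can't be 4.
So lane 4 = 6.

6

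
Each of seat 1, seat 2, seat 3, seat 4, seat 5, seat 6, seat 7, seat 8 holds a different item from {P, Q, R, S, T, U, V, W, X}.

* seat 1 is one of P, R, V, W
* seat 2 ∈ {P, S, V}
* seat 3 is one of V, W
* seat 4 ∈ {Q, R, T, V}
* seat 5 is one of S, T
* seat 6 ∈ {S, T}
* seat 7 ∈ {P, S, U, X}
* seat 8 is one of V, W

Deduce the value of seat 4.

Q

seat 3 and seat 8 share exactly the 2 values {V, W}; by pigeonhole those values go to them, so strike V, W from seat 1, seat 2, seat 4.
seat 5 and seat 6 between them cover only {S, T} — a naked pair. Remove those values from seat 2, seat 4, seat 7.
seat 2 must be P (only option left). Remove P from seat 1, seat 7.
That leaves seat 1 = R. Eliminate R elsewhere: seat 4.
So seat 4 = Q.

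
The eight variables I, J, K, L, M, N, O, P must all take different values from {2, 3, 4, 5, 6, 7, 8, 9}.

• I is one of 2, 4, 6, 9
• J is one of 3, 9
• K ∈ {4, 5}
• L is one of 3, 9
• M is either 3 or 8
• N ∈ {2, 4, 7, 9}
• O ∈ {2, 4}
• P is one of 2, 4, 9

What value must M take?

8

The 8 variables together cover exactly {2, 3, 4, 5, 6, 7, 8, 9} — 8 values for 8 variables — and 5 appears only in K's list, so K = 5.
The 7 still-open variables together cover exactly {2, 3, 4, 6, 7, 8, 9} — 7 values for 7 variables — and 6 appears only in I's list, so I = 6.
Among the 6 still-open variables, 7 fits only N (and all 6 values in {2, 3, 4, 7, 8, 9} must be used), so N = 7.
The 5 still-open variables draw from only 5 values {2, 3, 4, 8, 9}, so each is used; only M can be 8, hence M = 8.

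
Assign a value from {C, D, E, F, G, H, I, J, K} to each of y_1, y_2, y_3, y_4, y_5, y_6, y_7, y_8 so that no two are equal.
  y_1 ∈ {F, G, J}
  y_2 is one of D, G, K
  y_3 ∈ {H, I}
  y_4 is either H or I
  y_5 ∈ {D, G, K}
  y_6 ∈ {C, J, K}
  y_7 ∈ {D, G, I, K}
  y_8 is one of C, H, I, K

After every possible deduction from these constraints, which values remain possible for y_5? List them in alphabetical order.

Among the 8 variables, F fits only y_1 (and all 8 values in {C, D, F, G, H, I, J, K} must be used), so y_1 = F.
The 7 still-open variables draw from only 7 values {C, D, G, H, I, J, K}, so each is used; only y_6 can be J, hence y_6 = J.
The 6 still-open variables together cover exactly {C, D, G, H, I, K} — 6 values for 6 variables — and C appears only in y_8's list, so y_8 = C.
y_3 and y_4 share exactly the 2 values {H, I}; by pigeonhole those values go to them, so strike H, I from y_7.
No further eliminations apply; y_5 can still be any of D, G, K.

D, G, K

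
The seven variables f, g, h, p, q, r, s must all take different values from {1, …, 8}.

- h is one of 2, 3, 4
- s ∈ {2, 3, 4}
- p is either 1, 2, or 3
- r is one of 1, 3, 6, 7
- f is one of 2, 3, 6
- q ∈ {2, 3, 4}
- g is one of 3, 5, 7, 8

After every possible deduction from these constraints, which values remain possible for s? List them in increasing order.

h, q, s between them cover only {2, 3, 4} — a naked triple. Remove those values from f, g, p, r.
f has just one choice, so f = 6. Eliminate 6 elsewhere: r.
That leaves p = 1. Remove 1 from r.
r's domain is down to {7}, so r = 7. Eliminate 7 elsewhere: g.
No further eliminations apply; s can still be any of 2, 3, 4.

2, 3, 4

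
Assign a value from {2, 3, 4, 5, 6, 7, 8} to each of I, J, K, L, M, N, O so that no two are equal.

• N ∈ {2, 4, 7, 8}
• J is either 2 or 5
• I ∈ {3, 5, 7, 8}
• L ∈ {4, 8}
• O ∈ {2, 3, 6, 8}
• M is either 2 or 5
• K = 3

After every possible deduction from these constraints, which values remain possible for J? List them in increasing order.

K must be 3 (only option left). Remove 3 from I, O.
The 6 still-open variables together cover exactly {2, 4, 5, 6, 7, 8} — 6 values for 6 variables — and 6 appears only in O's list, so O = 6.
J and M between them cover only {2, 5} — a naked pair. Remove those values from I, N.
No further eliminations apply; J can still be any of 2, 5.

2, 5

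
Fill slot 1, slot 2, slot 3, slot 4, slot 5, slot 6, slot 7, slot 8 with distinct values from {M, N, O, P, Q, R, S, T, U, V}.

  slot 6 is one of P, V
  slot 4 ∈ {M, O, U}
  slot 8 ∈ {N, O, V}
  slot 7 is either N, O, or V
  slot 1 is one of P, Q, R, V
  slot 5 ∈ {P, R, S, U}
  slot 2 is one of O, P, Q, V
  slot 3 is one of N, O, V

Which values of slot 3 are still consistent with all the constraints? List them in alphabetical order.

N, O, V

slot 3, slot 7, slot 8 share exactly the 3 values {N, O, V}; by pigeonhole those values go to them, so strike N, O, V from slot 1, slot 2, slot 4, slot 6.
slot 6 must be P (only option left). Remove P from slot 1, slot 2, slot 5.
slot 2 has just one choice, so slot 2 = Q. Eliminate Q elsewhere: slot 1.
slot 1 must be R (only option left). Remove R from slot 5.
No further eliminations apply; slot 3 can still be any of N, O, V.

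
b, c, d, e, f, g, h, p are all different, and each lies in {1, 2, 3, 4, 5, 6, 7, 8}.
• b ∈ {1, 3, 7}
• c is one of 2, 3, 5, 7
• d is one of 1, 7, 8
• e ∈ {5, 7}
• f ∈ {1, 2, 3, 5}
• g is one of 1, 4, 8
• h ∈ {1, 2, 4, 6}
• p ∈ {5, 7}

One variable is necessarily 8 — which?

The 8 variables draw from only 8 values {1, 2, 3, 4, 5, 6, 7, 8}, so each is used; only h can be 6, hence h = 6.
The 7 still-open variables draw from only 7 values {1, 2, 3, 4, 5, 7, 8}, so each is used; only g can be 4, hence g = 4.
Among the 6 still-open variables, 8 fits only d (and all 6 values in {1, 2, 3, 5, 7, 8} must be used), so d = 8.

d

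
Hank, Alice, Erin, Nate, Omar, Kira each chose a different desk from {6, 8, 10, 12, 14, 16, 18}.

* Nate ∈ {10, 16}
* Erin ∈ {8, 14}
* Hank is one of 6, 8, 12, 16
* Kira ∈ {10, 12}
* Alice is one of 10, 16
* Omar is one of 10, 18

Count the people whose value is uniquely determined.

2

Alice and Nate share exactly the 2 values {10, 16}; by pigeonhole those values go to them, so strike 10, 16 from Hank, Omar, Kira.
That leaves Omar = 18.
Kira's domain is down to {12}, so Kira = 12. So Hank can't be 12.
Determined: Omar=18, Kira=12. The other people each still have more than one consistent value. That makes 2.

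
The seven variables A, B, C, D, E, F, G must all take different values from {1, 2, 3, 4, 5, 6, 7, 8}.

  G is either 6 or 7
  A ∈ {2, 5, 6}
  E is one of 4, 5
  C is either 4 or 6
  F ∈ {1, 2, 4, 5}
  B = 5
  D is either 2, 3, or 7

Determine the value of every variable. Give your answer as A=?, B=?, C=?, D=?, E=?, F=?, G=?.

B must be 5 (only option left). So A, E, F can't be 5.
That leaves E = 4. Remove 4 from C, F.
That leaves C = 6. Remove 6 from A, G.
G must be 7 (only option left). Strike 7 from D.
A's domain is down to {2}, so A = 2. Remove 2 from D, F.
D has just one choice, so D = 3.
F's domain is down to {1}, so F = 1.

A=2, B=5, C=6, D=3, E=4, F=1, G=7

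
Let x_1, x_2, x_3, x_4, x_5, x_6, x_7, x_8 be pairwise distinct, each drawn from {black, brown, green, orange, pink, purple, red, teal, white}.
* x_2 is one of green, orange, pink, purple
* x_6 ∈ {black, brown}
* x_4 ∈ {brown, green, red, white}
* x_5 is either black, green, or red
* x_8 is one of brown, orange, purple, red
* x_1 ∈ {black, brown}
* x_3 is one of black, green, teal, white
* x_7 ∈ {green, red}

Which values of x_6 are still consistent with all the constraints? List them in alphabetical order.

x_1 and x_6 share exactly the 2 values {black, brown}; by pigeonhole those values go to them, so strike black, brown from x_3, x_4, x_5, x_8.
x_5 and x_7 between them cover only {green, red} — a naked pair. Remove those values from x_2, x_3, x_4, x_8.
That leaves x_4 = white. Eliminate white elsewhere: x_3.
x_3 has just one choice, so x_3 = teal.
No further eliminations apply; x_6 can still be any of black, brown.

black, brown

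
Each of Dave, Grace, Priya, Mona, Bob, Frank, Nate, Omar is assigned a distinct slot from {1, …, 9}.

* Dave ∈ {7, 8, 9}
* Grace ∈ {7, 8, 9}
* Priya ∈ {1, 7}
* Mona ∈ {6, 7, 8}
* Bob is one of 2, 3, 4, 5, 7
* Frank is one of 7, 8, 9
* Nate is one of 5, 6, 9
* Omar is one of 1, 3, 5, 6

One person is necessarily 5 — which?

The 3 variables Dave, Grace, Frank are confined to {7, 8, 9}, which locks those values in; drop them from Priya, Mona, Bob, Nate.
Priya must be 1 (only option left). Strike 1 from Omar.
Mona has just one choice, so Mona = 6. Eliminate 6 elsewhere: Nate, Omar.
So 5 goes to Nate.

Nate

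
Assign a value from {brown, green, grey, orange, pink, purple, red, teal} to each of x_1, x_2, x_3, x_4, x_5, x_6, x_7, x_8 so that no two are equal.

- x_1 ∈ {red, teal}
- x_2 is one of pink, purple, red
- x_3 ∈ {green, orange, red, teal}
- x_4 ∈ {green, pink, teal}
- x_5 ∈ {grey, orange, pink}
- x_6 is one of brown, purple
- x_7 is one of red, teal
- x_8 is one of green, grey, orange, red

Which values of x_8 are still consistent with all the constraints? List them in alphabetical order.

The 8 variables together cover exactly {brown, green, grey, orange, pink, purple, red, teal} — 8 values for 8 variables — and brown appears only in x_6's list, so x_6 = brown.
The 7 still-open variables together cover exactly {green, grey, orange, pink, purple, red, teal} — 7 values for 7 variables — and purple appears only in x_2's list, so x_2 = purple.
The 2 variables x_1 and x_7 are confined to {red, teal}, which locks those values in; drop them from x_3, x_4, x_8.
No further eliminations apply; x_8 can still be any of green, grey, orange.

green, grey, orange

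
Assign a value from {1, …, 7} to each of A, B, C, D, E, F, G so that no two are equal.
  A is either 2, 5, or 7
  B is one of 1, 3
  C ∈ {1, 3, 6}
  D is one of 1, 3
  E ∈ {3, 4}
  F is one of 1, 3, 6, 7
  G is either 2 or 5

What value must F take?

7

The 7 variables draw from only 7 values {1, 2, 3, 4, 5, 6, 7}, so each is used; only E can be 4, hence E = 4.
B and D between them cover only {1, 3} — a naked pair. Remove those values from C, F.
C must be 6 (only option left). Strike 6 from F.
So F = 7.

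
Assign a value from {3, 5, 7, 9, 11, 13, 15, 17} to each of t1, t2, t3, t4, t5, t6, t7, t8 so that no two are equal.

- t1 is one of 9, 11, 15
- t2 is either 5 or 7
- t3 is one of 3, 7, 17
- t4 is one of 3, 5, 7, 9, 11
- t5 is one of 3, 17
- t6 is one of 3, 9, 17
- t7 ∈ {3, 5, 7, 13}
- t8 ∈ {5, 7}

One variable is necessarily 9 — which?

Among the 8 variables, 13 fits only t7 (and all 8 values in {3, 5, 7, 9, 11, 13, 15, 17} must be used), so t7 = 13.
Among the 7 still-open variables, 15 fits only t1 (and all 7 values in {3, 5, 7, 9, 11, 15, 17} must be used), so t1 = 15.
The 6 still-open variables together cover exactly {3, 5, 7, 9, 11, 17} — 6 values for 6 variables — and 11 appears only in t4's list, so t4 = 11.
The 5 still-open variables draw from only 5 values {3, 5, 7, 9, 17}, so each is used; only t6 can be 9, hence t6 = 9.

t6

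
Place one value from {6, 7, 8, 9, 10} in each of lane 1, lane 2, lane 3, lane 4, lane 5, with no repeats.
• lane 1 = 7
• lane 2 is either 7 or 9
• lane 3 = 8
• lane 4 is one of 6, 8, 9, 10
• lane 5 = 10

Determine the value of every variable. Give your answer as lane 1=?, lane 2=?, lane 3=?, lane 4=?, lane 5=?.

lane 1 has just one choice, so lane 1 = 7. So lane 2 can't be 7.
lane 2's domain is down to {9}, so lane 2 = 9. So lane 4 can't be 9.
That leaves lane 3 = 8. Eliminate 8 elsewhere: lane 4.
lane 5 has just one choice, so lane 5 = 10. Eliminate 10 elsewhere: lane 4.
That leaves lane 4 = 6.

lane 1=7, lane 2=9, lane 3=8, lane 4=6, lane 5=10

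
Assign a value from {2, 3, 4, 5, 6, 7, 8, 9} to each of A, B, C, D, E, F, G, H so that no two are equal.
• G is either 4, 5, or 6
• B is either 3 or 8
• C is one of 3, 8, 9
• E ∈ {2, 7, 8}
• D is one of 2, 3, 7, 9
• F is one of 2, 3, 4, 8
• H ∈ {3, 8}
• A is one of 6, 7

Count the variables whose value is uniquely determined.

Among the 8 variables, 5 fits only G (and all 8 values in {2, 3, 4, 5, 6, 7, 8, 9} must be used), so G = 5.
Among the 7 still-open variables, 4 fits only F (and all 7 values in {2, 3, 4, 6, 7, 8, 9} must be used), so F = 4.
The 6 still-open variables draw from only 6 values {2, 3, 6, 7, 8, 9}, so each is used; only A can be 6, hence A = 6.
B and H between them cover only {3, 8} — a naked pair. Remove those values from C, D, E.
C's domain is down to {9}, so C = 9. So D can't be 9.
Determined: A=6, C=9, F=4, G=5. The other variables each still have more than one consistent value. That makes 4.

4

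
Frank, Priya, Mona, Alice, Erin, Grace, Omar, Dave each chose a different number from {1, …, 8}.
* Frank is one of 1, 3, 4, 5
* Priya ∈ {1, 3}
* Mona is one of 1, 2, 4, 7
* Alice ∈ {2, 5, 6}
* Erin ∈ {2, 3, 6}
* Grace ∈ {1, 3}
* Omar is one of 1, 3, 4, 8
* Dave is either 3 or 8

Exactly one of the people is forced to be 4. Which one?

The 8 variables together cover exactly {1, 2, 3, 4, 5, 6, 7, 8} — 8 values for 8 variables — and 7 appears only in Mona's list, so Mona = 7.
Priya and Grace share exactly the 2 values {1, 3}; by pigeonhole those values go to them, so strike 1, 3 from Frank, Erin, Omar, Dave.
That leaves Dave = 8. Strike 8 from Omar.
So 4 goes to Omar.

Omar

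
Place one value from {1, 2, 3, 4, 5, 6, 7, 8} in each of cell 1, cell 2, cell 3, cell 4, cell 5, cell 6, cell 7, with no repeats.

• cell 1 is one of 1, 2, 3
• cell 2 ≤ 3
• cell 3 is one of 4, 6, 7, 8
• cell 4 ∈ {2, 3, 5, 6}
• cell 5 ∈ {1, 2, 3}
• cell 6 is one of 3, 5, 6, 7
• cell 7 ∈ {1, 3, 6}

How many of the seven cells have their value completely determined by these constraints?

cell 1, cell 2, cell 5 share exactly the 3 values {1, 2, 3}; by pigeonhole those values go to them, so strike 1, 2, 3 from cell 4, cell 6, cell 7.
cell 7's domain is down to {6}, so cell 7 = 6. Eliminate 6 elsewhere: cell 3, cell 4, cell 6.
That leaves cell 4 = 5. So cell 6 can't be 5.
cell 6's domain is down to {7}, so cell 6 = 7. Eliminate 7 elsewhere: cell 3.
Determined: cell 4=5, cell 6=7, cell 7=6. The other cells each still have more than one consistent value. That makes 3.

3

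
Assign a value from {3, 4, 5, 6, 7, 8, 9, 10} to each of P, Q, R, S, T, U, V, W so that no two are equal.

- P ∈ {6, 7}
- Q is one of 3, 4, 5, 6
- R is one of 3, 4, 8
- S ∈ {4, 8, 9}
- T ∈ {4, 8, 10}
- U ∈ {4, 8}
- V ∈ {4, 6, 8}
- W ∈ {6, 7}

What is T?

10

The 8 variables together cover exactly {3, 4, 5, 6, 7, 8, 9, 10} — 8 values for 8 variables — and 5 appears only in Q's list, so Q = 5.
The 7 still-open variables together cover exactly {3, 4, 6, 7, 8, 9, 10} — 7 values for 7 variables — and 3 appears only in R's list, so R = 3.
Among the 6 still-open variables, 9 fits only S (and all 6 values in {4, 6, 7, 8, 9, 10} must be used), so S = 9.
Among the 5 still-open variables, 10 fits only T (and all 5 values in {4, 6, 7, 8, 10} must be used), so T = 10.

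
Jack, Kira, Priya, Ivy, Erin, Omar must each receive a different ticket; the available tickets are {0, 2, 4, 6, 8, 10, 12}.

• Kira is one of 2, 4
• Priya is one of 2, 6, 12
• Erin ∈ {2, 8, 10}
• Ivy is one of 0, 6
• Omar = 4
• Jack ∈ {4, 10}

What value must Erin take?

Omar must be 4 (only option left). Eliminate 4 elsewhere: Jack, Kira.
Jack must be 10 (only option left). Remove 10 from Erin.
Kira must be 2 (only option left). Remove 2 from Priya, Erin.
So Erin = 8.

8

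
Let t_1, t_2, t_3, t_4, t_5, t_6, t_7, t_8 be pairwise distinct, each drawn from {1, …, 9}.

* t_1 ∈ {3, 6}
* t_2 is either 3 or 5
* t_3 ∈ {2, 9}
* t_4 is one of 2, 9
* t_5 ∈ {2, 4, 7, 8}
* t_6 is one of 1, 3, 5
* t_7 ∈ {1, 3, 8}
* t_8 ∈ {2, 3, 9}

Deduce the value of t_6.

t_3 and t_4 between them cover only {2, 9} — a naked pair. Remove those values from t_5, t_8.
t_8 has just one choice, so t_8 = 3. So t_1, t_2, t_6, t_7 can't be 3.
That leaves t_1 = 6.
That leaves t_2 = 5. Remove 5 from t_6.
So t_6 = 1.

1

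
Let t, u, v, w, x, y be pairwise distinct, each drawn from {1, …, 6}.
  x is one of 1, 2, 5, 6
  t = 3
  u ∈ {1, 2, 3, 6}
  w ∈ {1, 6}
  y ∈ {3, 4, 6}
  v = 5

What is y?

t must be 3 (only option left). Remove 3 from u, y.
v's domain is down to {5}, so v = 5. Strike 5 from x.
The 4 still-open variables together cover exactly {1, 2, 4, 6} — 4 values for 4 variables — and 4 appears only in y's list, so y = 4.

4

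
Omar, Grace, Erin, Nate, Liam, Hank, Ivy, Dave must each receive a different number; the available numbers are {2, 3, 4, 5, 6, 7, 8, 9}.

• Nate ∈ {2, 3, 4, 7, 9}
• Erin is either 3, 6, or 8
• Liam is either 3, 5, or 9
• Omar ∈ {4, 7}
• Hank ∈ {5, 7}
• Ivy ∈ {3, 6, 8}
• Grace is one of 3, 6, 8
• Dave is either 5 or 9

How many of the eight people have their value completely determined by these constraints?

3

Among the 8 variables, 2 fits only Nate (and all 8 values in {2, 3, 4, 5, 6, 7, 8, 9} must be used), so Nate = 2.
The 7 still-open variables draw from only 7 values {3, 4, 5, 6, 7, 8, 9}, so each is used; only Omar can be 4, hence Omar = 4.
The 6 still-open variables draw from only 6 values {3, 5, 6, 7, 8, 9}, so each is used; only Hank can be 7, hence Hank = 7.
Grace, Erin, Ivy share exactly the 3 values {3, 6, 8}; by pigeonhole those values go to them, so strike 3, 6, 8 from Liam.
Determined: Omar=4, Nate=2, Hank=7. The other people each still have more than one consistent value. That makes 3.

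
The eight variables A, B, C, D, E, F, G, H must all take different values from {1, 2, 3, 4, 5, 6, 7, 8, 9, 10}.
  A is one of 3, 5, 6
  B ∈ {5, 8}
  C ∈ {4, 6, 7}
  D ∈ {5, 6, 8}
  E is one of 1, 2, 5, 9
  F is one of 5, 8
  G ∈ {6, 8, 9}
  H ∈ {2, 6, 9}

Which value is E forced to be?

1

B and F share exactly the 2 values {5, 8}; by pigeonhole those values go to them, so strike 5, 8 from A, D, E, G.
D must be 6 (only option left). So A, C, G, H can't be 6.
G has just one choice, so G = 9. Eliminate 9 elsewhere: E, H.
H must be 2 (only option left). Remove 2 from E.
So E = 1.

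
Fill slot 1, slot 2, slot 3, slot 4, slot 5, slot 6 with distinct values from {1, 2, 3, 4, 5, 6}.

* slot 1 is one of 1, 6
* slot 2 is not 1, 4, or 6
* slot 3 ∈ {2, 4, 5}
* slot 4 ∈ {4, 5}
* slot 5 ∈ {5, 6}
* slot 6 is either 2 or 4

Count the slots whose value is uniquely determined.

3

Among the 6 variables, 1 fits only slot 1 (and all 6 values in {1, 2, 3, 4, 5, 6} must be used), so slot 1 = 1.
The 5 still-open variables draw from only 5 values {2, 3, 4, 5, 6}, so each is used; only slot 2 can be 3, hence slot 2 = 3.
The 4 still-open variables draw from only 4 values {2, 4, 5, 6}, so each is used; only slot 5 can be 6, hence slot 5 = 6.
Determined: slot 1=1, slot 2=3, slot 5=6. The other slots each still have more than one consistent value. That makes 3.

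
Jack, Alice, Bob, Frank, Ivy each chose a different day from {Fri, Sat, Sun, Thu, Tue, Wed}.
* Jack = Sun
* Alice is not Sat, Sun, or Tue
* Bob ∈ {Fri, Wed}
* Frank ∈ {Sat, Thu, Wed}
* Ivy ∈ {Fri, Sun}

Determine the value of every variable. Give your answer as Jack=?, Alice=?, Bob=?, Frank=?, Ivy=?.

Jack has just one choice, so Jack = Sun. Strike Sun from Ivy.
Ivy's domain is down to {Fri}, so Ivy = Fri. Strike Fri from Alice, Bob.
Bob's domain is down to {Wed}, so Bob = Wed. Eliminate Wed elsewhere: Alice, Frank.
Alice has just one choice, so Alice = Thu. Eliminate Thu elsewhere: Frank.
Frank must be Sat (only option left).

Jack=Sun, Alice=Thu, Bob=Wed, Frank=Sat, Ivy=Fri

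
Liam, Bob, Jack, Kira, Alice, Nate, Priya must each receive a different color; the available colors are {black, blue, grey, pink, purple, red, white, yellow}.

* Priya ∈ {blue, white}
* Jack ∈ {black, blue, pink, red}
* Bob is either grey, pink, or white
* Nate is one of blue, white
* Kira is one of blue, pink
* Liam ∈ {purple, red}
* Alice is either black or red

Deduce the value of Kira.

Among the 7 variables, grey fits only Bob (and all 7 values in {black, blue, grey, pink, purple, red, white} must be used), so Bob = grey.
Among the 6 still-open variables, purple fits only Liam (and all 6 values in {black, blue, pink, purple, red, white} must be used), so Liam = purple.
Nate and Priya share exactly the 2 values {blue, white}; by pigeonhole those values go to them, so strike blue, white from Jack, Kira.
So Kira = pink.

pink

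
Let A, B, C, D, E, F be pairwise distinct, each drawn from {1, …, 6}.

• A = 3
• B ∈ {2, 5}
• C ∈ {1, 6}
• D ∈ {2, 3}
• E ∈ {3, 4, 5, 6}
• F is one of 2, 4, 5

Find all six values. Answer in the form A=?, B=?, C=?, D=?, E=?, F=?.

A=3, B=5, C=1, D=2, E=6, F=4

A has just one choice, so A = 3. Remove 3 from D, E.
D's domain is down to {2}, so D = 2. So B, F can't be 2.
B's domain is down to {5}, so B = 5. So E, F can't be 5.
F has just one choice, so F = 4. Eliminate 4 elsewhere: E.
E must be 6 (only option left). Eliminate 6 elsewhere: C.
C's domain is down to {1}, so C = 1.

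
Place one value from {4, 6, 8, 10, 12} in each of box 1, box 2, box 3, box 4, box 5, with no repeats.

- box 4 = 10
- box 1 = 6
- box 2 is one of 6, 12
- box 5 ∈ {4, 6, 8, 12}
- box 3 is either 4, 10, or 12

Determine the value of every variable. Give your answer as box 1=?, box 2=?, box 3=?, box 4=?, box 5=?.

box 1 must be 6 (only option left). Remove 6 from box 2, box 5.
box 2 must be 12 (only option left). Strike 12 from box 3, box 5.
box 4 has just one choice, so box 4 = 10. Remove 10 from box 3.
box 3's domain is down to {4}, so box 3 = 4. So box 5 can't be 4.
box 5's domain is down to {8}, so box 5 = 8.

box 1=6, box 2=12, box 3=4, box 4=10, box 5=8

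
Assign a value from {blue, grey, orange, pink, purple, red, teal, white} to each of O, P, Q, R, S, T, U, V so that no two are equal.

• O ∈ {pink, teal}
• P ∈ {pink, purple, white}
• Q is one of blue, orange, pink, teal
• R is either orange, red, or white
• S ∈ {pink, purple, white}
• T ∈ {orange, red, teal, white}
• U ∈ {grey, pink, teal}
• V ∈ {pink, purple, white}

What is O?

teal

Among the 8 variables, blue fits only Q (and all 8 values in {blue, grey, orange, pink, purple, red, teal, white} must be used), so Q = blue.
The 7 still-open variables together cover exactly {grey, orange, pink, purple, red, teal, white} — 7 values for 7 variables — and grey appears only in U's list, so U = grey.
The 3 variables P, S, V are confined to {pink, purple, white}, which locks those values in; drop them from O, R, T.
So O = teal.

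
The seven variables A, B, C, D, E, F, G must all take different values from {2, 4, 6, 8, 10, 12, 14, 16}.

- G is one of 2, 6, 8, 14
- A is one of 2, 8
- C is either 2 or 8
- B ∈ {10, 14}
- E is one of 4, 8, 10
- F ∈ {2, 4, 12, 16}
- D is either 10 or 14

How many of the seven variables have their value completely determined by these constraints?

A and C between them cover only {2, 8} — a naked pair. Remove those values from E, F, G.
The 2 variables B and D are confined to {10, 14}, which locks those values in; drop them from E, G.
That leaves E = 4. So F can't be 4.
G's domain is down to {6}, so G = 6.
Determined: E=4, G=6. The other variables each still have more than one consistent value. That makes 2.

2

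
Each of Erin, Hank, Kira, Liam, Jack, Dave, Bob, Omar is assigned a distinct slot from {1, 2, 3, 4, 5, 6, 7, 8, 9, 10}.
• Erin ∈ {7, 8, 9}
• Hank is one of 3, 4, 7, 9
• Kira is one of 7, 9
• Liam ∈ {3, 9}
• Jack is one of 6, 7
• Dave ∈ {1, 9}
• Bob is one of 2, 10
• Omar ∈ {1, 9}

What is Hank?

Dave and Omar share exactly the 2 values {1, 9}; by pigeonhole those values go to them, so strike 1, 9 from Erin, Hank, Kira, Liam.
Kira's domain is down to {7}, so Kira = 7. Eliminate 7 elsewhere: Erin, Hank, Jack.
Liam must be 3 (only option left). So Hank can't be 3.
So Hank = 4.

4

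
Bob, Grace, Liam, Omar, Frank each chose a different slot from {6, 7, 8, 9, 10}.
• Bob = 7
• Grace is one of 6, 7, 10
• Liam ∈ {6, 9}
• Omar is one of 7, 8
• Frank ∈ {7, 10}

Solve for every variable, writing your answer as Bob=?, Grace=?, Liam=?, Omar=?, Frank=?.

Bob's domain is down to {7}, so Bob = 7. So Grace, Omar, Frank can't be 7.
Omar's domain is down to {8}, so Omar = 8.
Frank has just one choice, so Frank = 10. Eliminate 10 elsewhere: Grace.
Grace's domain is down to {6}, so Grace = 6. Remove 6 from Liam.
Liam has just one choice, so Liam = 9.

Bob=7, Grace=6, Liam=9, Omar=8, Frank=10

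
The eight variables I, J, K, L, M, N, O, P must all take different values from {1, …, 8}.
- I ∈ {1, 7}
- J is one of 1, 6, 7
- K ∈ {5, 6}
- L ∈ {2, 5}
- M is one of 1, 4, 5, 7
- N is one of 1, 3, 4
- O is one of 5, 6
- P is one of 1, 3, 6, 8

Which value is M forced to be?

4

The 8 variables together cover exactly {1, 2, 3, 4, 5, 6, 7, 8} — 8 values for 8 variables — and 2 appears only in L's list, so L = 2.
The 7 still-open variables draw from only 7 values {1, 3, 4, 5, 6, 7, 8}, so each is used; only P can be 8, hence P = 8.
Among the 6 still-open variables, 3 fits only N (and all 6 values in {1, 3, 4, 5, 6, 7} must be used), so N = 3.
The 5 still-open variables draw from only 5 values {1, 4, 5, 6, 7}, so each is used; only M can be 4, hence M = 4.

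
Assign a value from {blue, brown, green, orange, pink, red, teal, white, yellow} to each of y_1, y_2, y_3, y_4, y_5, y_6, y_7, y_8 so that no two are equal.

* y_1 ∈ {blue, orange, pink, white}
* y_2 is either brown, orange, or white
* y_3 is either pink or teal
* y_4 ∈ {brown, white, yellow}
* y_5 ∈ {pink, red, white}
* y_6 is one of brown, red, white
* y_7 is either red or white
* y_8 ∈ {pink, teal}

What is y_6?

brown

The 8 variables together cover exactly {blue, brown, orange, pink, red, teal, white, yellow} — 8 values for 8 variables — and blue appears only in y_1's list, so y_1 = blue.
Among the 7 still-open variables, orange fits only y_2 (and all 7 values in {brown, orange, pink, red, teal, white, yellow} must be used), so y_2 = orange.
The 6 still-open variables draw from only 6 values {brown, pink, red, teal, white, yellow}, so each is used; only y_4 can be yellow, hence y_4 = yellow.
The 5 still-open variables draw from only 5 values {brown, pink, red, teal, white}, so each is used; only y_6 can be brown, hence y_6 = brown.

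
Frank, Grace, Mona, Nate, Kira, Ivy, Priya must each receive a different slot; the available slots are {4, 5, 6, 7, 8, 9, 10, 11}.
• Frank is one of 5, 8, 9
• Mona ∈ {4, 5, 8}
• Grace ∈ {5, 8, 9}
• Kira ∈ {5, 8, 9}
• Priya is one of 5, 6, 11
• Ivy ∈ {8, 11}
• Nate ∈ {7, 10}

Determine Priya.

6

Frank, Grace, Kira share exactly the 3 values {5, 8, 9}; by pigeonhole those values go to them, so strike 5, 8, 9 from Mona, Ivy, Priya.
Mona must be 4 (only option left).
Ivy must be 11 (only option left). So Priya can't be 11.
So Priya = 6.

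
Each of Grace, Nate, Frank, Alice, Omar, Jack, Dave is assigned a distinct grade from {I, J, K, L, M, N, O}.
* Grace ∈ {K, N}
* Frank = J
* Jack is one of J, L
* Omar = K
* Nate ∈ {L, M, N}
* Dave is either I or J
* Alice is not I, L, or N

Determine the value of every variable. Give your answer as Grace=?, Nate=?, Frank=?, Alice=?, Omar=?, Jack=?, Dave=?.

Grace=N, Nate=M, Frank=J, Alice=O, Omar=K, Jack=L, Dave=I

Frank has just one choice, so Frank = J. Remove J from Alice, Jack, Dave.
That leaves Omar = K. Strike K from Grace, Alice.
Jack has just one choice, so Jack = L. So Nate can't be L.
Dave has just one choice, so Dave = I.
Grace has just one choice, so Grace = N. Eliminate N elsewhere: Nate.
Nate's domain is down to {M}, so Nate = M. Strike M from Alice.
That leaves Alice = O.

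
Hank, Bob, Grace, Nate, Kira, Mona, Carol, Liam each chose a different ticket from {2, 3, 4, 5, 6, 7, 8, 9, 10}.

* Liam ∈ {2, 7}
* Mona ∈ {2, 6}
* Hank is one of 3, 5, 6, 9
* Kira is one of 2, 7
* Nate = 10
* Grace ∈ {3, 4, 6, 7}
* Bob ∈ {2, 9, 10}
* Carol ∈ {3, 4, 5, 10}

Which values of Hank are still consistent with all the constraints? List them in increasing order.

3, 5

Nate's domain is down to {10}, so Nate = 10. Remove 10 from Bob, Carol.
Kira and Liam share exactly the 2 values {2, 7}; by pigeonhole those values go to them, so strike 2, 7 from Bob, Grace, Mona.
That leaves Bob = 9. So Hank can't be 9.
Mona's domain is down to {6}, so Mona = 6. So Hank, Grace can't be 6.
No further eliminations apply; Hank can still be any of 3, 5.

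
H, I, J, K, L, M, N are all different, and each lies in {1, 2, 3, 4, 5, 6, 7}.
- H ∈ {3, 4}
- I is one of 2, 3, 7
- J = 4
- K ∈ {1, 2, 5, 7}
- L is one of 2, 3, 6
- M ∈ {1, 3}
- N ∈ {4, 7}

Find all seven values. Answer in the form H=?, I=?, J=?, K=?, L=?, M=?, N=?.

H=3, I=2, J=4, K=5, L=6, M=1, N=7

J must be 4 (only option left). Remove 4 from H, N.
N has just one choice, so N = 7. Remove 7 from I, K.
H has just one choice, so H = 3. Remove 3 from I, L, M.
I has just one choice, so I = 2. Strike 2 from K, L.
That leaves L = 6.
M has just one choice, so M = 1. Remove 1 from K.
K must be 5 (only option left).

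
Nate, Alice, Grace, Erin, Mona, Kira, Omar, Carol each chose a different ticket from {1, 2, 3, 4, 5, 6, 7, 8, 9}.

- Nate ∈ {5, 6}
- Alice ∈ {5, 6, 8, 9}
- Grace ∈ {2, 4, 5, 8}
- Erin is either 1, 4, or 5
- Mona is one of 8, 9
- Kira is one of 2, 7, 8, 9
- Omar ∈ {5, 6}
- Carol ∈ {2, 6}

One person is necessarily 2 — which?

The 8 variables draw from only 8 values {1, 2, 4, 5, 6, 7, 8, 9}, so each is used; only Erin can be 1, hence Erin = 1.
The 7 still-open variables draw from only 7 values {2, 4, 5, 6, 7, 8, 9}, so each is used; only Grace can be 4, hence Grace = 4.
The 6 still-open variables draw from only 6 values {2, 5, 6, 7, 8, 9}, so each is used; only Kira can be 7, hence Kira = 7.
The 5 still-open variables together cover exactly {2, 5, 6, 8, 9} — 5 values for 5 variables — and 2 appears only in Carol's list, so Carol = 2.

Carol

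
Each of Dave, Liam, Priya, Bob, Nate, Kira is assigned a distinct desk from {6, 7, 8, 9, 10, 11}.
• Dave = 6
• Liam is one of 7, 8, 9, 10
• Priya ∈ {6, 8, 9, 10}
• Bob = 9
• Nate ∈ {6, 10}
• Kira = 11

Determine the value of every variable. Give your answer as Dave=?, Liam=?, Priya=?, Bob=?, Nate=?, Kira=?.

Dave must be 6 (only option left). So Priya, Nate can't be 6.
Bob must be 9 (only option left). So Liam, Priya can't be 9.
That leaves Nate = 10. Eliminate 10 elsewhere: Liam, Priya.
Kira's domain is down to {11}, so Kira = 11.
Priya must be 8 (only option left). Remove 8 from Liam.
That leaves Liam = 7.

Dave=6, Liam=7, Priya=8, Bob=9, Nate=10, Kira=11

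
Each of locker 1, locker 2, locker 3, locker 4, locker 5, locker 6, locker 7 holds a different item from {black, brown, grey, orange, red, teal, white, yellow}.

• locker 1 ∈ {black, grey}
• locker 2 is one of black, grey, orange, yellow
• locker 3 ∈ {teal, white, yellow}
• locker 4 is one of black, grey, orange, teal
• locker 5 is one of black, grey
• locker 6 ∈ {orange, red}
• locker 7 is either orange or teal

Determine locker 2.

The 7 variables together cover exactly {black, grey, orange, red, teal, white, yellow} — 7 values for 7 variables — and red appears only in locker 6's list, so locker 6 = red.
The 6 still-open variables draw from only 6 values {black, grey, orange, teal, white, yellow}, so each is used; only locker 3 can be white, hence locker 3 = white.
Among the 5 still-open variables, yellow fits only locker 2 (and all 5 values in {black, grey, orange, teal, yellow} must be used), so locker 2 = yellow.

yellow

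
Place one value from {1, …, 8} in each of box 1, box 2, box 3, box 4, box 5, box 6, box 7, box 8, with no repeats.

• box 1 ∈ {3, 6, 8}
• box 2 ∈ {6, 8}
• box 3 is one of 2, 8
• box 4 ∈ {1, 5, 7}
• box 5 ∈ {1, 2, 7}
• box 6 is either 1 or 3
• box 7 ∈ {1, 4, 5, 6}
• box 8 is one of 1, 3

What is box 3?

2

The 8 variables together cover exactly {1, 2, 3, 4, 5, 6, 7, 8} — 8 values for 8 variables — and 4 appears only in box 7's list, so box 7 = 4.
Among the 7 still-open variables, 5 fits only box 4 (and all 7 values in {1, 2, 3, 5, 6, 7, 8} must be used), so box 4 = 5.
The 6 still-open variables together cover exactly {1, 2, 3, 6, 7, 8} — 6 values for 6 variables — and 7 appears only in box 5's list, so box 5 = 7.
Among the 5 still-open variables, 2 fits only box 3 (and all 5 values in {1, 2, 3, 6, 8} must be used), so box 3 = 2.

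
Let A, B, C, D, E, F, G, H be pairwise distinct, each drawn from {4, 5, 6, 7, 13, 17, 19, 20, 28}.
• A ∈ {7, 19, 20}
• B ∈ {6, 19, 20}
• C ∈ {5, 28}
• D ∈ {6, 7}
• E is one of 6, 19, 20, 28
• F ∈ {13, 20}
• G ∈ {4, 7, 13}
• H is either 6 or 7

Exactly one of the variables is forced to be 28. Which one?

The 8 variables together cover exactly {4, 5, 6, 7, 13, 19, 20, 28} — 8 values for 8 variables — and 4 appears only in G's list, so G = 4.
The 7 still-open variables draw from only 7 values {5, 6, 7, 13, 19, 20, 28}, so each is used; only C can be 5, hence C = 5.
Among the 6 still-open variables, 13 fits only F (and all 6 values in {6, 7, 13, 19, 20, 28} must be used), so F = 13.
The 5 still-open variables together cover exactly {6, 7, 19, 20, 28} — 5 values for 5 variables — and 28 appears only in E's list, so E = 28.

E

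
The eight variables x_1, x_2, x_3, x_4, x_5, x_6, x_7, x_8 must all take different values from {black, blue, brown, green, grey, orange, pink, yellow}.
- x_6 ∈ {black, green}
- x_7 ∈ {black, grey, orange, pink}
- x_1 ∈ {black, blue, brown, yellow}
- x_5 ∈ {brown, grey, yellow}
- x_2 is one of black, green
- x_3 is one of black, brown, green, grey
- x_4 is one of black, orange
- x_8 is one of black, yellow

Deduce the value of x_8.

Among the 8 variables, blue fits only x_1 (and all 8 values in {black, blue, brown, green, grey, orange, pink, yellow} must be used), so x_1 = blue.
The 7 still-open variables together cover exactly {black, brown, green, grey, orange, pink, yellow} — 7 values for 7 variables — and pink appears only in x_7's list, so x_7 = pink.
The 6 still-open variables draw from only 6 values {black, brown, green, grey, orange, yellow}, so each is used; only x_4 can be orange, hence x_4 = orange.
x_2 and x_6 between them cover only {black, green} — a naked pair. Remove those values from x_3, x_8.
So x_8 = yellow.

yellow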